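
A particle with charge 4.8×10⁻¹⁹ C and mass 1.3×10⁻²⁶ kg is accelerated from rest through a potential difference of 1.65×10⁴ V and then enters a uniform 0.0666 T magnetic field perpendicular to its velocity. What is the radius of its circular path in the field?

r ≈ 0.449 m

Acceleration: |q|V = ½mv² ⇒ v = √(2|q|V/m) = √(2·4.8×10⁻¹⁹·1.65×10⁴/1.3×10⁻²⁶) ≈ 1.104×10⁶ m/s.
In the field: r = mv/(|q|B) = (1.3×10⁻²⁶)(1.104×10⁶)/((4.8×10⁻¹⁹)(0.0666)) ≈ 0.449 m.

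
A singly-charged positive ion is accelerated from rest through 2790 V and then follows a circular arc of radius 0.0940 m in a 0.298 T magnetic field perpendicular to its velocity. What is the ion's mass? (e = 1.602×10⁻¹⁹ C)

m ≈ 2.25×10⁻²⁶ kg

Combine |q|V = ½mv² and r = mv/(|q|B): eliminate v to get m = qB²r²/(2V).
m = (1.602×10⁻¹⁹)(0.298)²(0.0940)²/(2·2790) ≈ 2.25×10⁻²⁶ kg.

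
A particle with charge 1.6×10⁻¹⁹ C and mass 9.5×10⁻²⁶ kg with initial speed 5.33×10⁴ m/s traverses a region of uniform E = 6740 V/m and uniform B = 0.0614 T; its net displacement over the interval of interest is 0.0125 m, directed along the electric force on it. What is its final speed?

v_f ≈ 5.59×10⁴ m/s

B does no work; ΔKE = |q|E d.
½mv_f² = ½mv₀² + |q|Ed = ½(9.5×10⁻²⁶)(5.33×10⁴)² + (1.6×10⁻¹⁹)(6740)(0.0125) ≈ 1.349×10⁻¹⁶ J + 1.348×10⁻¹⁷ J ≈ 1.484×10⁻¹⁶ J.
v_f = √(2·1.484×10⁻¹⁶/9.5×10⁻²⁶) ≈ 5.59×10⁴ m/s.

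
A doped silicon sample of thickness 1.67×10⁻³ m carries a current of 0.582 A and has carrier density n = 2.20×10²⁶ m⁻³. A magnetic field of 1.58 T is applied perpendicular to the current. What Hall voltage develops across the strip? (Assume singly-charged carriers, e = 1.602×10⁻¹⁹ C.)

V_H = IB/(n e t).
V_H = (0.582)(1.58)/((2.20×10²⁶)(1.602×10⁻¹⁹)(1.67×10⁻³)) ≈ 1.56×10⁻⁵ V.

V_H ≈ 1.56×10⁻⁵ V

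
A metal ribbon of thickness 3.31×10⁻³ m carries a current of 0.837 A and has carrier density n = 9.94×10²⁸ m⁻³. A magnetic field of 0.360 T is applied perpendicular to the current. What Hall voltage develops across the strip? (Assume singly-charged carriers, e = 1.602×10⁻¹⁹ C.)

V_H = IB/(n e t).
V_H = (0.837)(0.360)/((9.94×10²⁸)(1.602×10⁻¹⁹)(3.31×10⁻³)) ≈ 5.72×10⁻⁹ V.

V_H ≈ 5.72×10⁻⁹ V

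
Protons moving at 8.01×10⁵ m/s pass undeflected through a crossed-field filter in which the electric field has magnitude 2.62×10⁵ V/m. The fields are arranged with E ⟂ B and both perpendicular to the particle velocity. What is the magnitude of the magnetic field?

B = 0.327 T

Balance of forces in the selector: qE = qvB ⇒ B = E/v.
B = 2.62×10⁵/8.01×10⁵ = 0.327 T.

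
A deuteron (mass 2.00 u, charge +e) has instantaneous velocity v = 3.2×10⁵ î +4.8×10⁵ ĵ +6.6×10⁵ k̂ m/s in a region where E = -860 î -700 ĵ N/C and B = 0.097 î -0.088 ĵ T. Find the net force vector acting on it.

v×B = (5.81×10⁴, 6.40×10⁴, -7.47×10⁴) N/C.
E + v×B = (5.72×10⁴, 6.33×10⁴, -7.47×10⁴) N/C.
F = q(E + v×B) = (1.602×10⁻¹⁹ C)·(5.72×10⁴, 6.33×10⁴, -7.47×10⁴) = (9.17×10⁻¹⁵, 1.01×10⁻¹⁴, -1.20×10⁻¹⁴) N.

F ≈ (9.17×10⁻¹⁵, 1.01×10⁻¹⁴, -1.20×10⁻¹⁴) N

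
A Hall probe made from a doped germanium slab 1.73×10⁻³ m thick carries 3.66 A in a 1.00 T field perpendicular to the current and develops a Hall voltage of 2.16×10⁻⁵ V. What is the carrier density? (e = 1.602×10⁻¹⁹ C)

From V_H = IB/(n e t), n = IB/(V_H e t).
n = (3.66)(1.00)/((2.16×10⁻⁵)(1.602×10⁻¹⁹)(1.73×10⁻³)) ≈ 6.11×10²⁶ m⁻³.

n ≈ 6.11×10²⁶ m⁻³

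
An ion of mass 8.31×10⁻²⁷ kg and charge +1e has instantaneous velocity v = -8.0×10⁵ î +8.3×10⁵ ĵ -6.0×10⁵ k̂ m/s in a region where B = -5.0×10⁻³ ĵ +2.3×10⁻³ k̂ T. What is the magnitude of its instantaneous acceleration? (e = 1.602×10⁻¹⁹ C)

v×B = (-1090, 1840, 4000) N/C.
F = q v×B = (1.602×10⁻¹⁹ C)·(-1090, 1840, 4000) = (-1.75×10⁻¹⁶, 2.95×10⁻¹⁶, 6.41×10⁻¹⁶) N.
|a| = |F|/m = 7.267×10⁻¹⁶/8.31×10⁻²⁷ ≈ 8.74×10¹⁰ m/s².

|a| ≈ 8.74×10¹⁰ m/s²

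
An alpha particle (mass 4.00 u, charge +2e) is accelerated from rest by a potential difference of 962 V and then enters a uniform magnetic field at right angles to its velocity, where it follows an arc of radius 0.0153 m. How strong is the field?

B ≈ 0.413 T

v = √(2|q|V/m) = √(2·3.204×10⁻¹⁹·962/6.644×10⁻²⁷) ≈ 3.046×10⁵ m/s.
B = mv/(|q|r) = (6.644×10⁻²⁷)(3.046×10⁵)/((3.204×10⁻¹⁹)(0.0153)) ≈ 0.413 T.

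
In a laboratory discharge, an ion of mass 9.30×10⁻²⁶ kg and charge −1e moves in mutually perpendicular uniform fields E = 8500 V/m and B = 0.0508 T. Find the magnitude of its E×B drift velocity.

v_d ≈ 1.67×10⁵ m/s

In crossed fields the guiding centre drifts at v_d = |E×B|/B² = E/B, independent of charge and mass.
v_d = 8500/0.0508 = 1.67×10⁵ m/s.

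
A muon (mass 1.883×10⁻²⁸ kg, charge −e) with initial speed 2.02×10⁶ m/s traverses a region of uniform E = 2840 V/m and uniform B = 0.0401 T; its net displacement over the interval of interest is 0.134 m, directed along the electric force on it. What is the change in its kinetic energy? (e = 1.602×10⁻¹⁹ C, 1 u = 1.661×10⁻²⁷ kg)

ΔKE ≈ 6.10×10⁻¹⁷ J

The magnetic force is always ⟂ v and does no work; only the electric force changes KE.
ΔKE = F_E · d = |q|E d = (1.602×10⁻¹⁹)(2840)(0.134) ≈ 6.10×10⁻¹⁷ J.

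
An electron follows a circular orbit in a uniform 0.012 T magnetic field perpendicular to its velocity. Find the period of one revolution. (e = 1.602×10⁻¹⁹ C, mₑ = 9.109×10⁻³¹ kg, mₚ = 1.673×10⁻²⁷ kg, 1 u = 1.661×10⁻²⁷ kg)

T ≈ 3.0×10⁻⁹ s

The cyclotron period depends only on m, q, B: T = 2πm/(|q|B).
T = 2π(9.109×10⁻³¹)/((1.602×10⁻¹⁹)(0.012)) ≈ 3.0×10⁻⁹ s.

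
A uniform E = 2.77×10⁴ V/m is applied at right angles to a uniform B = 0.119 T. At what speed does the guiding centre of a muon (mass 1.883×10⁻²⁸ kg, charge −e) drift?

In crossed fields the guiding centre drifts at v_d = |E×B|/B² = E/B, independent of charge and mass.
v_d = 2.77×10⁴/0.119 = 2.33×10⁵ m/s.

v_d ≈ 2.33×10⁵ m/s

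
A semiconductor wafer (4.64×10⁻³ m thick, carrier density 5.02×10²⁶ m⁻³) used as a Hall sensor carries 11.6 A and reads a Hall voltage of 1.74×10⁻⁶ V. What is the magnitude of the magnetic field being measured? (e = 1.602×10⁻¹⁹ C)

From V_H = IB/(n e t), B = V_H n e t / I.
B = (1.74×10⁻⁶)(5.02×10²⁶)(1.602×10⁻¹⁹)(4.64×10⁻³)/11.6 ≈ 0.0560 T.

B ≈ 0.0560 T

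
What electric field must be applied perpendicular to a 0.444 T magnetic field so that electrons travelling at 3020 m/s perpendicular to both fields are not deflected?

E = 1340 V/m

For straight-line motion qE = qvB, so E = vB.
E = 3020 × 0.444 = 1340 V/m.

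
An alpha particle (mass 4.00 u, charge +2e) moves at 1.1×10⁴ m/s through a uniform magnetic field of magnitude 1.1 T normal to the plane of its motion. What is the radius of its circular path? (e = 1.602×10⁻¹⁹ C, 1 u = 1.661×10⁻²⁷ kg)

r ≈ 2.1×10⁻⁴ m

The magnetic force provides the centripetal force: |q|vB = mv²/r.
r = mv/(|q|B) = (6.644×10⁻²⁷)(1.1×10⁴)/((3.204×10⁻¹⁹)(1.1)) ≈ 2.1×10⁻⁴ m.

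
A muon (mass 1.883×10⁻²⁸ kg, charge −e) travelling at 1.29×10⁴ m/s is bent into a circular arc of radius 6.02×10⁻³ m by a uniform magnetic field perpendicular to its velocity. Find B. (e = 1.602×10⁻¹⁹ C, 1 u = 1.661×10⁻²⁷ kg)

B ≈ 2.52×10⁻³ T

From |q|vB = mv²/r, B = mv/(|q|r).
B = (1.883×10⁻²⁸)(1.29×10⁴)/((1.602×10⁻¹⁹)(6.02×10⁻³)) ≈ 2.52×10⁻³ T.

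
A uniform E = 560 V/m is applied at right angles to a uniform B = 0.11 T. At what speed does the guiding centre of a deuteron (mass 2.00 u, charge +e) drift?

In crossed fields the guiding centre drifts at v_d = |E×B|/B² = E/B, independent of charge and mass.
v_d = 560/0.11 = 5100 m/s.

v_d ≈ 5100 m/s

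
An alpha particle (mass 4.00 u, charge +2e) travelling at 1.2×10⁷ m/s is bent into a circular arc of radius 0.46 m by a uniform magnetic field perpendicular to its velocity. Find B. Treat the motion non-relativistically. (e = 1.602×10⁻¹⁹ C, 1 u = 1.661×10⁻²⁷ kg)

B ≈ 0.54 T

From |q|vB = mv²/r, B = mv/(|q|r).
B = (6.644×10⁻²⁷)(1.2×10⁷)/((3.204×10⁻¹⁹)(0.46)) ≈ 0.54 T.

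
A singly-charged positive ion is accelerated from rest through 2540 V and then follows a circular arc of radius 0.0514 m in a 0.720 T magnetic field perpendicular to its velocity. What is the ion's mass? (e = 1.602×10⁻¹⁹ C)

m ≈ 4.32×10⁻²⁶ kg

Combine |q|V = ½mv² and r = mv/(|q|B): eliminate v to get m = qB²r²/(2V).
m = (1.602×10⁻¹⁹)(0.720)²(0.0514)²/(2·2540) ≈ 4.32×10⁻²⁶ kg.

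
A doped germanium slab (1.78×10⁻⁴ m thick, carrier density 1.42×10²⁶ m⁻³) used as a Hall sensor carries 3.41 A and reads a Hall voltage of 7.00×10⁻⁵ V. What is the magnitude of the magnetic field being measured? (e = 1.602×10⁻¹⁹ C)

From V_H = IB/(n e t), B = V_H n e t / I.
B = (7.00×10⁻⁵)(1.42×10²⁶)(1.602×10⁻¹⁹)(1.78×10⁻⁴)/3.41 ≈ 0.0831 T.

B ≈ 0.0831 T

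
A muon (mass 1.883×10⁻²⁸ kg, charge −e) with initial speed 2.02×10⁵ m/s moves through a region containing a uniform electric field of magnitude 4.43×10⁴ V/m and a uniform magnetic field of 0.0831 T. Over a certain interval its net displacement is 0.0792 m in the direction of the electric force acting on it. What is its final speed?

B does no work; ΔKE = |q|E d.
½mv_f² = ½mv₀² + |q|Ed = ½(1.883×10⁻²⁸)(2.02×10⁵)² + (1.602×10⁻¹⁹)(4.43×10⁴)(0.0792) ≈ 3.842×10⁻¹⁸ J + 5.621×10⁻¹⁶ J ≈ 5.659×10⁻¹⁶ J.
v_f = √(2·5.659×10⁻¹⁶/1.883×10⁻²⁸) ≈ 2.45×10⁶ m/s.

v_f ≈ 2.45×10⁶ m/s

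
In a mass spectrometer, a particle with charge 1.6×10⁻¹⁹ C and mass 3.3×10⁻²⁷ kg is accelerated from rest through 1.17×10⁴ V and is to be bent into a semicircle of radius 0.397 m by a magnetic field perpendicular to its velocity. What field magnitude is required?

B ≈ 0.0553 T

v = √(2|q|V/m) = √(2·1.6×10⁻¹⁹·1.17×10⁴/3.3×10⁻²⁷) ≈ 1.065×10⁶ m/s.
B = mv/(|q|r) = (3.3×10⁻²⁷)(1.065×10⁶)/((1.6×10⁻¹⁹)(0.397)) ≈ 0.0553 T.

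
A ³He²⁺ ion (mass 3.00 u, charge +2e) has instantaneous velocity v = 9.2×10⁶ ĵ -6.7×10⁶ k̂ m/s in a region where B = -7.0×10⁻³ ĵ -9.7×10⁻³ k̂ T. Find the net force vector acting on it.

F ≈ (-4.36×10⁻¹⁴, 0, 0) N

v×B = (-1.36×10⁵, 0, 0) N/C.
F = q v×B = (3.204×10⁻¹⁹ C)·(-1.36×10⁵, 0, 0) = (-4.36×10⁻¹⁴, 0, 0) N.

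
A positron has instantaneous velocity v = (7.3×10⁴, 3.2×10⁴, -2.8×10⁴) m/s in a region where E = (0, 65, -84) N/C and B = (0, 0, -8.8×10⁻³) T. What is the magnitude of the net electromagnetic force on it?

v×B = (-282, 642, 0) N/C.
E + v×B = (-282, 707, -84.0) N/C.
F = q(E + v×B) = (1.602×10⁻¹⁹ C)·(-282, 707, -84.0) = (-4.51×10⁻¹⁷, 1.13×10⁻¹⁶, -1.35×10⁻¹⁷) N.
|F| = 1.23×10⁻¹⁶ N.

|F| ≈ 1.23×10⁻¹⁶ N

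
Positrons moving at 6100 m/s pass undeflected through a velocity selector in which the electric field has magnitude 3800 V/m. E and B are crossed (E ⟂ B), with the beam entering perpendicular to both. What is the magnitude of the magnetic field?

Balance of forces in the selector: qE = qvB ⇒ B = E/v.
B = 3800/6100 = 0.62 T.

B = 0.62 T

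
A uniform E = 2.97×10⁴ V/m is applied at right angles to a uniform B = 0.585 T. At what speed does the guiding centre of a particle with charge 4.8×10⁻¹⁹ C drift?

The E×B drift speed is v_d = E/B.
v_d = 2.97×10⁴/0.585 = 5.08×10⁴ m/s.

v_d ≈ 5.08×10⁴ m/s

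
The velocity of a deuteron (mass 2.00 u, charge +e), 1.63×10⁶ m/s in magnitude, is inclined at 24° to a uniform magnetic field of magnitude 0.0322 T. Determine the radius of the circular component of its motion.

v⊥ = v sinθ = 1.63×10⁶·sin24° ≈ 6.630×10⁵ m/s.
r = m v⊥/(|q|B) = (3.322×10⁻²⁷)(6.630×10⁵)/((1.602×10⁻¹⁹)(0.0322)) ≈ 0.427 m.

r ≈ 0.427 m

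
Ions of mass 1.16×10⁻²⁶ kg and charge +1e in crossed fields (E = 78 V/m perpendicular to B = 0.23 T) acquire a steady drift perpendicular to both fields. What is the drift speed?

The E×B drift speed is v_d = E/B.
v_d = 78/0.23 = 340 m/s.

v_d ≈ 340 m/s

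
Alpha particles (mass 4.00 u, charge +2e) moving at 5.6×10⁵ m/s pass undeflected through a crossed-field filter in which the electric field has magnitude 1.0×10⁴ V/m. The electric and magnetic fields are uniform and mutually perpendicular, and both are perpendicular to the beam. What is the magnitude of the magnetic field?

Balance of forces in the selector: qE = qvB ⇒ B = E/v.
B = 1.0×10⁴/5.6×10⁵ = 0.018 T.

B = 0.018 T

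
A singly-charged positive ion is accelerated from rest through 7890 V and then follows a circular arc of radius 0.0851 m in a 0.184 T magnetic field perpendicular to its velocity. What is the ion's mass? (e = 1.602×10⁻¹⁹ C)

Combine |q|V = ½mv² and r = mv/(|q|B): eliminate v to get m = qB²r²/(2V).
m = (1.602×10⁻¹⁹)(0.184)²(0.0851)²/(2·7890) ≈ 2.49×10⁻²⁷ kg.

m ≈ 2.49×10⁻²⁷ kg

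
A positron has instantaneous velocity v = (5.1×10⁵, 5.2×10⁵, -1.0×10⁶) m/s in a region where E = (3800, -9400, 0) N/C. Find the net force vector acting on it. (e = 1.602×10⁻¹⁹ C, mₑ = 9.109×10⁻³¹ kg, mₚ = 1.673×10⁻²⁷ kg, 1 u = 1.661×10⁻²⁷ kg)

Only an electric field acts, so F = qE = (1.602×10⁻¹⁹ C)·(3800, -9400, 0) = (6.09×10⁻¹⁶, -1.51×10⁻¹⁵, 0) N.

F ≈ (6.09×10⁻¹⁶, -1.51×10⁻¹⁵, 0) N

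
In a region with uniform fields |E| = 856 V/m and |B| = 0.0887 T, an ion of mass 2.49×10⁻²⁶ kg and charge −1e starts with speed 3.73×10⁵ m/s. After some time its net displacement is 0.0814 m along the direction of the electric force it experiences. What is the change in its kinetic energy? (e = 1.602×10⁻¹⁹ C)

ΔKE ≈ 1.12×10⁻¹⁷ J

The magnetic force is always ⟂ v and does no work; only the electric force changes KE.
ΔKE = F_E · d = |q|E d = (1.602×10⁻¹⁹)(856)(0.0814) ≈ 1.12×10⁻¹⁷ J.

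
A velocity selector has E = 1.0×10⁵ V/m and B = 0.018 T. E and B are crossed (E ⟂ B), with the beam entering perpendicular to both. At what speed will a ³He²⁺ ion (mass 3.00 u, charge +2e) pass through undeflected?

Zero net Lorentz force requires |qE| = |q v×B|, i.e. E = vB.
v = E/B = 1.0×10⁵/0.018 = 5.6×10⁶ m/s.
The result is independent of the particle's charge and mass.

v = 5.6×10⁶ m/s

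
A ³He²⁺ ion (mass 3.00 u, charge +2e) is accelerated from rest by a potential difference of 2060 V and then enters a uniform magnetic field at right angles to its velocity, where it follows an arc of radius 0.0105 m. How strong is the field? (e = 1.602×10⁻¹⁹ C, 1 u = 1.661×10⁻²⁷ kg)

v = √(2|q|V/m) = √(2·3.204×10⁻¹⁹·2060/4.983×10⁻²⁷) ≈ 5.147×10⁵ m/s.
B = mv/(|q|r) = (4.983×10⁻²⁷)(5.147×10⁵)/((3.204×10⁻¹⁹)(0.0105)) ≈ 0.762 T.

B ≈ 0.762 T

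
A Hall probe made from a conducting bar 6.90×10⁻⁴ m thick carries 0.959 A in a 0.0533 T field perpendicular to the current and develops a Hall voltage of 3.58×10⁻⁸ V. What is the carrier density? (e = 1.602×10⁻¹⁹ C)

n ≈ 1.29×10²⁸ m⁻³

From V_H = IB/(n e t), n = IB/(V_H e t).
n = (0.959)(0.0533)/((3.58×10⁻⁸)(1.602×10⁻¹⁹)(6.90×10⁻⁴)) ≈ 1.29×10²⁸ m⁻³.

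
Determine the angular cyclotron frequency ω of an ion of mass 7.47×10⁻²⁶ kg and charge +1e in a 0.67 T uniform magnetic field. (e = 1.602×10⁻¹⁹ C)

ω = |q|B/m.
ω = (1.602×10⁻¹⁹)(0.67)/7.47×10⁻²⁶ ≈ 1.4×10⁶ rad/s.

ω ≈ 1.4×10⁶ rad/s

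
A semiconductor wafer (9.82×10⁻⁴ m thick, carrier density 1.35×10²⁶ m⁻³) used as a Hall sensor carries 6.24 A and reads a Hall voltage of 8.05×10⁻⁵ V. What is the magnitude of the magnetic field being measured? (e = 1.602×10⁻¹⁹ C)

B ≈ 0.274 T

From V_H = IB/(n e t), B = V_H n e t / I.
B = (8.05×10⁻⁵)(1.35×10²⁶)(1.602×10⁻¹⁹)(9.82×10⁻⁴)/6.24 ≈ 0.274 T.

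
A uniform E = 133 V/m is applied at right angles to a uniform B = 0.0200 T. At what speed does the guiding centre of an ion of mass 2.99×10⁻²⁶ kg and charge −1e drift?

v_d ≈ 6650 m/s

The steady drift has the magnetic force balancing the electric force, so v_d = E/B.
v_d = 133/0.0200 = 6650 m/s.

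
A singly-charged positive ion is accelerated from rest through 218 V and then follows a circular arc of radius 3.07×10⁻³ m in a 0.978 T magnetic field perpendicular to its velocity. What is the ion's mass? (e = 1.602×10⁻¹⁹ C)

Combine |q|V = ½mv² and r = mv/(|q|B): eliminate v to get m = qB²r²/(2V).
m = (1.602×10⁻¹⁹)(0.978)²(3.07×10⁻³)²/(2·218) ≈ 3.31×10⁻²⁷ kg.

m ≈ 3.31×10⁻²⁷ kg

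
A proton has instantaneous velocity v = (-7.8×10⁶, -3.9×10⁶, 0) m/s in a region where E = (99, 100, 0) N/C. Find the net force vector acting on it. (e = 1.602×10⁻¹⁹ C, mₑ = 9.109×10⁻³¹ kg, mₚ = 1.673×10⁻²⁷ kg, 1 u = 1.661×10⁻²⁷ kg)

Only an electric field acts, so F = qE = (1.602×10⁻¹⁹ C)·(99.0, 100, 0) = (1.59×10⁻¹⁷, 1.60×10⁻¹⁷, 0) N.

F ≈ (1.59×10⁻¹⁷, 1.60×10⁻¹⁷, 0) N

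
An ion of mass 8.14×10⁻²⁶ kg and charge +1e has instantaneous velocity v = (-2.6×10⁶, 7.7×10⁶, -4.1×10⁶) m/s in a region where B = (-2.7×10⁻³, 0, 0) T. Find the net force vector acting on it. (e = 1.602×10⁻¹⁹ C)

v×B = (0, 1.11×10⁴, 2.08×10⁴) N/C.
F = q v×B = (1.602×10⁻¹⁹ C)·(0, 1.11×10⁴, 2.08×10⁴) = (0, 1.77×10⁻¹⁵, 3.33×10⁻¹⁵) N.

F ≈ (0, 1.77×10⁻¹⁵, 3.33×10⁻¹⁵) N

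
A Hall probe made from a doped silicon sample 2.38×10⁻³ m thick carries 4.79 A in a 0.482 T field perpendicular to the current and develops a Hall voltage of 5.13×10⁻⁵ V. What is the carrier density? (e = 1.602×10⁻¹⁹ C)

n ≈ 1.18×10²⁶ m⁻³

From V_H = IB/(n e t), n = IB/(V_H e t).
n = (4.79)(0.482)/((5.13×10⁻⁵)(1.602×10⁻¹⁹)(2.38×10⁻³)) ≈ 1.18×10²⁶ m⁻³.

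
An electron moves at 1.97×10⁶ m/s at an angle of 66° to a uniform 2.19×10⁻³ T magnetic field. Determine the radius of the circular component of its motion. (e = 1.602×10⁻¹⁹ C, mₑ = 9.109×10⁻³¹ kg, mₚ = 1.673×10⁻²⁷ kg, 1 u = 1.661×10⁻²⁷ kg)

v⊥ = v sinθ = 1.97×10⁶·sin66° ≈ 1.800×10⁶ m/s.
r = m v⊥/(|q|B) = (9.109×10⁻³¹)(1.800×10⁶)/((1.602×10⁻¹⁹)(2.19×10⁻³)) ≈ 4.67×10⁻³ m.

r ≈ 4.67×10⁻³ m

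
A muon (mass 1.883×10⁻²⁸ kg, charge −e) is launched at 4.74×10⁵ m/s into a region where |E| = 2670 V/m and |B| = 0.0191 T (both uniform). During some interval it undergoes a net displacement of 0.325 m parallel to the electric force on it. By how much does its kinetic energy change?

The magnetic force is always ⟂ v and does no work; only the electric force changes KE.
ΔKE = F_E · d = |q|E d = (1.602×10⁻¹⁹)(2670)(0.325) ≈ 1.39×10⁻¹⁶ J.

ΔKE ≈ 1.39×10⁻¹⁶ J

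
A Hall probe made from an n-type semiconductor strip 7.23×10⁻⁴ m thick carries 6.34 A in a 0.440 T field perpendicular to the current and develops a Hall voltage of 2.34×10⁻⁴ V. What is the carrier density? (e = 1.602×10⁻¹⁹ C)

From V_H = IB/(n e t), n = IB/(V_H e t).
n = (6.34)(0.440)/((2.34×10⁻⁴)(1.602×10⁻¹⁹)(7.23×10⁻⁴)) ≈ 1.03×10²⁶ m⁻³.

n ≈ 1.03×10²⁶ m⁻³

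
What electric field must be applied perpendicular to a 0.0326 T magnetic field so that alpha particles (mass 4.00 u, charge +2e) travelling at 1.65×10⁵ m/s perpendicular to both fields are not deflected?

For straight-line motion qE = qvB, so E = vB.
E = 1.65×10⁵ × 0.0326 = 5380 V/m.

E = 5380 V/m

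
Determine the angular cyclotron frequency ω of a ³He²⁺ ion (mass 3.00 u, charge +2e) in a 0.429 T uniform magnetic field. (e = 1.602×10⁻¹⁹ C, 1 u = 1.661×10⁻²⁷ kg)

ω ≈ 2.76×10⁷ rad/s

ω = |q|B/m.
ω = (3.204×10⁻¹⁹)(0.429)/4.983×10⁻²⁷ ≈ 2.76×10⁷ rad/s.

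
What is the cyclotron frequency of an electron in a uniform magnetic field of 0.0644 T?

f = |q|B/(2πm).
f = (1.602×10⁻¹⁹)(0.0644)/(2π·9.109×10⁻³¹) ≈ 1.80×10⁹ Hz.

f ≈ 1.80×10⁹ Hz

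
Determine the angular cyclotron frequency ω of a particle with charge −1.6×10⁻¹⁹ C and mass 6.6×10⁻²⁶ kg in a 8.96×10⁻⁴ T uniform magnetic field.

ω ≈ 2170 rad/s

ω = |q|B/m.
ω = (1.6×10⁻¹⁹)(8.96×10⁻⁴)/6.6×10⁻²⁶ ≈ 2170 rad/s.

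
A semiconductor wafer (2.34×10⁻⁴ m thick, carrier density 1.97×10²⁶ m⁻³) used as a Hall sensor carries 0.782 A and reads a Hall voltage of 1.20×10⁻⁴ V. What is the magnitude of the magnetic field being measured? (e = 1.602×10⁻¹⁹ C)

B ≈ 1.13 T

From V_H = IB/(n e t), B = V_H n e t / I.
B = (1.20×10⁻⁴)(1.97×10²⁶)(1.602×10⁻¹⁹)(2.34×10⁻⁴)/0.782 ≈ 1.13 T.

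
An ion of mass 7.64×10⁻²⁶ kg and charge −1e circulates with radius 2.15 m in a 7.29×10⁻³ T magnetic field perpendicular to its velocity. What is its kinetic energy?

KE ≈ 258 eV

v = |q|Br/m, then KE = ½mv² = (qBr)²/(2m).
v = (1.602×10⁻¹⁹)(7.29×10⁻³)(2.15)/7.64×10⁻²⁶ ≈ 3.287×10⁴ m/s.
KE = ½(7.64×10⁻²⁶)(3.287×10⁴)² ≈ 4.13×10⁻¹⁷ J = 258 eV.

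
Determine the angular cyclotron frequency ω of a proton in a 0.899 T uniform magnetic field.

ω ≈ 8.61×10⁷ rad/s

ω = |q|B/m.
ω = (1.602×10⁻¹⁹)(0.899)/1.673×10⁻²⁷ ≈ 8.61×10⁷ rad/s.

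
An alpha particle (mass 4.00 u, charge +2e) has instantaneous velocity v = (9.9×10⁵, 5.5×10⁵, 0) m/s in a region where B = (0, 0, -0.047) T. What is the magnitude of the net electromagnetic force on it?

v×B = (-2.58×10⁴, 4.65×10⁴, 0) N/C.
F = q v×B = (3.204×10⁻¹⁹ C)·(-2.58×10⁴, 4.65×10⁴, 0) = (-8.28×10⁻¹⁵, 1.49×10⁻¹⁴, 0) N.
|F| = 1.71×10⁻¹⁴ N.

|F| ≈ 1.71×10⁻¹⁴ N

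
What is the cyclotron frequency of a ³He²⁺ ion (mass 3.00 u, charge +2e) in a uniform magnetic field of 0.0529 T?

f = |q|B/(2πm).
f = (3.204×10⁻¹⁹)(0.0529)/(2π·4.983×10⁻²⁷) ≈ 5.41×10⁵ Hz.

f ≈ 5.41×10⁵ Hz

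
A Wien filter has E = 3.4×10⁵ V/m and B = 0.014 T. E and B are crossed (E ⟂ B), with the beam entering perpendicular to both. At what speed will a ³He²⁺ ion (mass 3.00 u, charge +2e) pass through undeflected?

For undeflected motion the electric and magnetic forces balance: qE = qvB.
v = E/B = 3.4×10⁵/0.014 = 2.4×10⁷ m/s.

v = 2.4×10⁷ m/s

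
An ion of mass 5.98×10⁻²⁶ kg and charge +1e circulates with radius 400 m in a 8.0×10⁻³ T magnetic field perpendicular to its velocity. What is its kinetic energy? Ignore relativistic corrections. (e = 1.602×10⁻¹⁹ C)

v = |q|Br/m, then KE = ½mv² = (qBr)²/(2m).
v = (1.602×10⁻¹⁹)(8.0×10⁻³)(400)/5.98×10⁻²⁶ ≈ 8.573×10⁶ m/s.
KE = ½(5.98×10⁻²⁶)(8.573×10⁶)² ≈ 2.2×10⁻¹² J.

KE ≈ 2.2×10⁻¹² J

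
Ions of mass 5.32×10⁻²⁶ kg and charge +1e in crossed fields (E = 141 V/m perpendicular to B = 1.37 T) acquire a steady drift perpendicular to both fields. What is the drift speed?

v_d ≈ 103 m/s

The steady drift has the magnetic force balancing the electric force, so v_d = E/B.
v_d = 141/1.37 = 103 m/s.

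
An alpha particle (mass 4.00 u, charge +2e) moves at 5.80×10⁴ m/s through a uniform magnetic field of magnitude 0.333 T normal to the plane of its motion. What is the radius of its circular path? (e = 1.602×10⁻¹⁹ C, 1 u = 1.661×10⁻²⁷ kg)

The magnetic force provides the centripetal force: |q|vB = mv²/r.
r = mv/(|q|B) = (6.644×10⁻²⁷)(5.80×10⁴)/((3.204×10⁻¹⁹)(0.333)) ≈ 3.61×10⁻³ m.

r ≈ 3.61×10⁻³ m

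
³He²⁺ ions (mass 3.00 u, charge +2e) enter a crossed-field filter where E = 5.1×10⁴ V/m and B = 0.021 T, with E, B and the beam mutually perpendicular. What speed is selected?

v = 2.4×10⁶ m/s

Zero net Lorentz force requires |qE| = |q v×B|, i.e. E = vB.
v = E/B = 5.1×10⁴/0.021 = 2.4×10⁶ m/s.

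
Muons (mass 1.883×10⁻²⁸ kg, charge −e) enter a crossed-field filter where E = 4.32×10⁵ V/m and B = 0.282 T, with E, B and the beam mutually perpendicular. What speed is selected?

v = 1.53×10⁶ m/s

Zero net Lorentz force requires |qE| = |q v×B|, i.e. E = vB.
v = E/B = 4.32×10⁵/0.282 = 1.53×10⁶ m/s.
The result is independent of the particle's charge and mass.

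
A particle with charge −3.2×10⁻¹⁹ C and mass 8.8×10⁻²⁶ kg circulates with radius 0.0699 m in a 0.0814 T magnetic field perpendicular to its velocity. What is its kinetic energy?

v = |q|Br/m, then KE = ½mv² = (qBr)²/(2m).
v = (3.2×10⁻¹⁹)(0.0814)(0.0699)/8.8×10⁻²⁶ ≈ 2.069×10⁴ m/s.
KE = ½(8.8×10⁻²⁶)(2.069×10⁴)² ≈ 1.88×10⁻¹⁷ J = 118 eV.

KE ≈ 118 eV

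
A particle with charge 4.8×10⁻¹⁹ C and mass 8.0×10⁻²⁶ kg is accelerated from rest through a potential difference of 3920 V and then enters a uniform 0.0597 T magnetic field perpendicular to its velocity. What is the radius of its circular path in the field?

r ≈ 0.605 m

Acceleration: |q|V = ½mv² ⇒ v = √(2|q|V/m) = √(2·4.8×10⁻¹⁹·3920/8.0×10⁻²⁶) ≈ 2.169×10⁵ m/s.
In the field: r = mv/(|q|B) = (8.0×10⁻²⁶)(2.169×10⁵)/((4.8×10⁻¹⁹)(0.0597)) ≈ 0.605 m.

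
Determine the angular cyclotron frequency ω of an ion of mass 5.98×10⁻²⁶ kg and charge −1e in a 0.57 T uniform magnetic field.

ω ≈ 1.5×10⁶ rad/s

ω = |q|B/m.
ω = (1.602×10⁻¹⁹)(0.57)/5.98×10⁻²⁶ ≈ 1.5×10⁶ rad/s.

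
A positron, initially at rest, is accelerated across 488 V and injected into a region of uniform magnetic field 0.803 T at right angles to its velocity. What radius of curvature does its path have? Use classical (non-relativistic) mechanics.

r ≈ 9.28×10⁻⁵ m

Acceleration: |q|V = ½mv² ⇒ v = √(2|q|V/m) = √(2·1.602×10⁻¹⁹·488/9.109×10⁻³¹) ≈ 1.310×10⁷ m/s.
In the field: r = mv/(|q|B) = (9.109×10⁻³¹)(1.310×10⁷)/((1.602×10⁻¹⁹)(0.803)) ≈ 9.28×10⁻⁵ m.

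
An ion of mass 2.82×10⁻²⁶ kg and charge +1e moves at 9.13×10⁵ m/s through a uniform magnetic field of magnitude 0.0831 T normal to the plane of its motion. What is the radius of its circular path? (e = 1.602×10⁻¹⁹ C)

The magnetic force provides the centripetal force: |q|vB = mv²/r.
r = mv/(|q|B) = (2.82×10⁻²⁶)(9.13×10⁵)/((1.602×10⁻¹⁹)(0.0831)) ≈ 1.93 m.

r ≈ 1.93 m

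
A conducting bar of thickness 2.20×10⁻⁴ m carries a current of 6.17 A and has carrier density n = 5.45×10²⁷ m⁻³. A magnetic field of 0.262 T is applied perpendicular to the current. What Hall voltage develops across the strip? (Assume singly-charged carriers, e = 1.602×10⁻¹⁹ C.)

V_H = IB/(n e t).
V_H = (6.17)(0.262)/((5.45×10²⁷)(1.602×10⁻¹⁹)(2.20×10⁻⁴)) ≈ 8.42×10⁻⁶ V.

V_H ≈ 8.42×10⁻⁶ V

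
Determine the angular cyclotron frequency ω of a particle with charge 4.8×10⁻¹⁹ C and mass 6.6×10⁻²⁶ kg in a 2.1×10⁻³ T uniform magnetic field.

ω = |q|B/m.
ω = (4.8×10⁻¹⁹)(2.1×10⁻³)/6.6×10⁻²⁶ ≈ 1.5×10⁴ rad/s.

ω ≈ 1.5×10⁴ rad/s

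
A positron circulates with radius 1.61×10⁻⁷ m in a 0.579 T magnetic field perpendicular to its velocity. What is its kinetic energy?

KE ≈ 7.64×10⁻⁴ eV

v = |q|Br/m, then KE = ½mv² = (qBr)²/(2m).
v = (1.602×10⁻¹⁹)(0.579)(1.61×10⁻⁷)/9.109×10⁻³¹ ≈ 1.639×10⁴ m/s.
KE = ½(9.109×10⁻³¹)(1.639×10⁴)² ≈ 1.22×10⁻²² J = 7.64×10⁻⁴ eV.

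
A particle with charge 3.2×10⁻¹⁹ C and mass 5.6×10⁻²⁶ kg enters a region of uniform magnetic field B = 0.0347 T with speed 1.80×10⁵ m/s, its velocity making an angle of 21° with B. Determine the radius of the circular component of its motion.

r ≈ 0.325 m

v⊥ = v sinθ = 1.80×10⁵·sin21° ≈ 6.451×10⁴ m/s.
r = m v⊥/(|q|B) = (5.6×10⁻²⁶)(6.451×10⁴)/((3.2×10⁻¹⁹)(0.0347)) ≈ 0.325 m.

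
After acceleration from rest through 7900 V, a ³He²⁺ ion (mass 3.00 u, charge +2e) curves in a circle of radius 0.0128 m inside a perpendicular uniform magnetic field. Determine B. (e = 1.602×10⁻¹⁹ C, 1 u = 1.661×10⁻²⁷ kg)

v = √(2|q|V/m) = √(2·3.204×10⁻¹⁹·7900/4.983×10⁻²⁷) ≈ 1.008×10⁶ m/s.
B = mv/(|q|r) = (4.983×10⁻²⁷)(1.008×10⁶)/((3.204×10⁻¹⁹)(0.0128)) ≈ 1.22 T.

B ≈ 1.22 T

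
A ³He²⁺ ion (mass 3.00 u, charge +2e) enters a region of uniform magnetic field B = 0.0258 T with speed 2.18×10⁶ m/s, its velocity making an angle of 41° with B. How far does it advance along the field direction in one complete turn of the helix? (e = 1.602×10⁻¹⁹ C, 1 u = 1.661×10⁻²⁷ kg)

p ≈ 6.23 m

v∥ = v cosθ = 2.18×10⁶·cos41° ≈ 1.645×10⁶ m/s.
T = 2πm/(|q|B) = 2π(4.983×10⁻²⁷)/((3.204×10⁻¹⁹)(0.0258)) ≈ 3.788×10⁻⁶ s.
pitch = v∥ T = (1.645×10⁶)(3.788×10⁻⁶) ≈ 6.23 m.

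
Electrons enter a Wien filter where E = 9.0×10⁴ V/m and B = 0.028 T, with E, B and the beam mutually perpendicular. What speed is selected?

v = 3.2×10⁶ m/s

Zero net Lorentz force requires |qE| = |q v×B|, i.e. E = vB.
v = E/B = 9.0×10⁴/0.028 = 3.2×10⁶ m/s.
The result is independent of the particle's charge and mass.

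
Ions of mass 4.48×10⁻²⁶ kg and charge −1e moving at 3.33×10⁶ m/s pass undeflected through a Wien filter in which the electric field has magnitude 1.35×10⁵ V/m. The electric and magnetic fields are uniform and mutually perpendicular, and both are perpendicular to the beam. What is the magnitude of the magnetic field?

Balance of forces in the selector: qE = qvB ⇒ B = E/v.
B = 1.35×10⁵/3.33×10⁶ = 0.0405 T.

B = 0.0405 T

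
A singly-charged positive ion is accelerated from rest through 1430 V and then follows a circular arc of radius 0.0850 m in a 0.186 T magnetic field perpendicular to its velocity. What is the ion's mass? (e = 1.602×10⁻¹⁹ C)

Combine |q|V = ½mv² and r = mv/(|q|B): eliminate v to get m = qB²r²/(2V).
m = (1.602×10⁻¹⁹)(0.186)²(0.0850)²/(2·1430) ≈ 1.40×10⁻²⁶ kg.

m ≈ 1.40×10⁻²⁶ kg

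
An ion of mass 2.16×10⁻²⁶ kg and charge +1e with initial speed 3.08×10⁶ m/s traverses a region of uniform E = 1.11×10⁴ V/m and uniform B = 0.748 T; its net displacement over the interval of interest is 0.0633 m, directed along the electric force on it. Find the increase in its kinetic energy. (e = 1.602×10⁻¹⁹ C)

ΔKE ≈ 1.13×10⁻¹⁶ J

The magnetic force is always ⟂ v and does no work; only the electric force changes KE.
ΔKE = F_E · d = |q|E d = (1.602×10⁻¹⁹)(1.11×10⁴)(0.0633) ≈ 1.13×10⁻¹⁶ J.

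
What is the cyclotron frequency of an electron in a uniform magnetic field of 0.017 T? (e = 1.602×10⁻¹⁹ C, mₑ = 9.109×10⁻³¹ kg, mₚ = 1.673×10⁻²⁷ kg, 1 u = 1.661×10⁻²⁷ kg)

f = |q|B/(2πm).
f = (1.602×10⁻¹⁹)(0.017)/(2π·9.109×10⁻³¹) ≈ 4.8×10⁸ Hz.

f ≈ 4.8×10⁸ Hz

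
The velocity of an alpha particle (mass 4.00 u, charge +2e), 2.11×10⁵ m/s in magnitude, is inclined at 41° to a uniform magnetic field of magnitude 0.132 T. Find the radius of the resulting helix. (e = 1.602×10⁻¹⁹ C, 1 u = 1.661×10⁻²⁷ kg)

v⊥ = v sinθ = 2.11×10⁵·sin41° ≈ 1.384×10⁵ m/s.
r = m v⊥/(|q|B) = (6.644×10⁻²⁷)(1.384×10⁵)/((3.204×10⁻¹⁹)(0.132)) ≈ 0.0217 m.

r ≈ 0.0217 m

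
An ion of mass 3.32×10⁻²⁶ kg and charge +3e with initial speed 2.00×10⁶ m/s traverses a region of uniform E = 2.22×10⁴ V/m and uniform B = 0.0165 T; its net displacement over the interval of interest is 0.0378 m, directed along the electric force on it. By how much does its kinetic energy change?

ΔKE ≈ 4.03×10⁻¹⁶ J

The magnetic force is always ⟂ v and does no work; only the electric force changes KE.
ΔKE = F_E · d = |q|E d = (4.806×10⁻¹⁹)(2.22×10⁴)(0.0378) ≈ 4.03×10⁻¹⁶ J.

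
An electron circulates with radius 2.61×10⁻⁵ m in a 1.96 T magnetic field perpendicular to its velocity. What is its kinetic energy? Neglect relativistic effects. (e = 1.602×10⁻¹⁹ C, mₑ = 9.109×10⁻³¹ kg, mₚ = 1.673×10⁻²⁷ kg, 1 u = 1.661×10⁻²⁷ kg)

v = |q|Br/m, then KE = ½mv² = (qBr)²/(2m).
v = (1.602×10⁻¹⁹)(1.96)(2.61×10⁻⁵)/9.109×10⁻³¹ ≈ 8.997×10⁶ m/s.
KE = ½(9.109×10⁻³¹)(8.997×10⁶)² ≈ 3.69×10⁻¹⁷ J = 230 eV.

KE ≈ 230 eV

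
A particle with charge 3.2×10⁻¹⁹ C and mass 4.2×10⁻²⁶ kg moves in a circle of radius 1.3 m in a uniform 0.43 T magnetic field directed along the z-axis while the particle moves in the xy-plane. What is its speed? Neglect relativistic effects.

v ≈ 4.3×10⁶ m/s

From |q|vB = mv²/r, v = |q|Br/m.
v = (3.2×10⁻¹⁹)(0.43)(1.3)/4.2×10⁻²⁶ ≈ 4.3×10⁶ m/s.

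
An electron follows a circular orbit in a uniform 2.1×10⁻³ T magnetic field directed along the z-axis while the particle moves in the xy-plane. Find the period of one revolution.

T ≈ 1.7×10⁻⁸ s

The cyclotron period depends only on m, q, B: T = 2πm/(|q|B).
T = 2π(9.109×10⁻³¹)/((1.602×10⁻¹⁹)(2.1×10⁻³)) ≈ 1.7×10⁻⁸ s.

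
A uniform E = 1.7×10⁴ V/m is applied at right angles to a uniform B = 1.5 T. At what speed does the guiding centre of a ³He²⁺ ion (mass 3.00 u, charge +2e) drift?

v_d ≈ 1.1×10⁴ m/s

The E×B drift speed is v_d = E/B.
v_d = 1.7×10⁴/1.5 = 1.1×10⁴ m/s.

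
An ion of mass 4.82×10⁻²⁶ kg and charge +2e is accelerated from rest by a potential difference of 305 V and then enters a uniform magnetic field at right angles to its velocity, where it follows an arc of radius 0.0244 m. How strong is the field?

v = √(2|q|V/m) = √(2·3.204×10⁻¹⁹·305/4.82×10⁻²⁶) ≈ 6.368×10⁴ m/s.
B = mv/(|q|r) = (4.82×10⁻²⁶)(6.368×10⁴)/((3.204×10⁻¹⁹)(0.0244)) ≈ 0.393 T.

B ≈ 0.393 T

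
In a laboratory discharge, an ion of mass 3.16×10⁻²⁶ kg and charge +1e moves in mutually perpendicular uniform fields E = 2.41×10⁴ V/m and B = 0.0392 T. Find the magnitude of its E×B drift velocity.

v_d ≈ 6.15×10⁵ m/s

The steady drift has the magnetic force balancing the electric force, so v_d = E/B.
v_d = 2.41×10⁴/0.0392 = 6.15×10⁵ m/s.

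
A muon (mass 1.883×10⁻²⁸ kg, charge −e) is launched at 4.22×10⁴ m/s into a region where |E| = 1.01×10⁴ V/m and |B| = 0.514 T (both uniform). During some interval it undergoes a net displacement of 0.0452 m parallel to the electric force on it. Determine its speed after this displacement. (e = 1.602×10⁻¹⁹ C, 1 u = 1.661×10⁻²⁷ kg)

v_f ≈ 8.82×10⁵ m/s

B does no work; ΔKE = |q|E d.
½mv_f² = ½mv₀² + |q|Ed = ½(1.883×10⁻²⁸)(4.22×10⁴)² + (1.602×10⁻¹⁹)(1.01×10⁴)(0.0452) ≈ 1.677×10⁻¹⁹ J + 7.313×10⁻¹⁷ J ≈ 7.330×10⁻¹⁷ J.
v_f = √(2·7.330×10⁻¹⁷/1.883×10⁻²⁸) ≈ 8.82×10⁵ m/s.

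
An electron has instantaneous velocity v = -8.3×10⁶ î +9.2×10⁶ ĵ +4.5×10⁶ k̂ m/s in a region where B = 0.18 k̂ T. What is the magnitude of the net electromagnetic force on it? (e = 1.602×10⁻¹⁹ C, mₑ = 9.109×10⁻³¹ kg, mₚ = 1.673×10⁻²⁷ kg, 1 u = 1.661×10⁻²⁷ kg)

v×B = (1.66×10⁶, 1.49×10⁶, 0) N/C.
F = q v×B = (−1.602×10⁻¹⁹ C)·(1.66×10⁶, 1.49×10⁶, 0) = (-2.65×10⁻¹³, -2.39×10⁻¹³, 0) N.
|F| = 3.57×10⁻¹³ N.

|F| ≈ 3.57×10⁻¹³ N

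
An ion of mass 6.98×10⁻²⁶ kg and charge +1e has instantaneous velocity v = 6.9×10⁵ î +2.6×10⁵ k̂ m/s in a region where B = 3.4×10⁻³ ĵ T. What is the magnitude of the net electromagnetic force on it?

|F| ≈ 4.02×10⁻¹⁶ N

v×B = (-884, 0, 2350) N/C.
F = q v×B = (1.602×10⁻¹⁹ C)·(-884, 0, 2350) = (-1.42×10⁻¹⁶, 0, 3.76×10⁻¹⁶) N.
|F| = 4.02×10⁻¹⁶ N.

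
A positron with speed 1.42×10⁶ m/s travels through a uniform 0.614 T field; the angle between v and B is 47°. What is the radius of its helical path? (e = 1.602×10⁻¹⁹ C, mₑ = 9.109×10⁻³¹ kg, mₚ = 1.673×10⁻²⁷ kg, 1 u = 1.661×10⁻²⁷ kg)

r ≈ 9.62×10⁻⁶ m

v⊥ = v sinθ = 1.42×10⁶·sin47° ≈ 1.039×10⁶ m/s.
r = m v⊥/(|q|B) = (9.109×10⁻³¹)(1.039×10⁶)/((1.602×10⁻¹⁹)(0.614)) ≈ 9.62×10⁻⁶ m.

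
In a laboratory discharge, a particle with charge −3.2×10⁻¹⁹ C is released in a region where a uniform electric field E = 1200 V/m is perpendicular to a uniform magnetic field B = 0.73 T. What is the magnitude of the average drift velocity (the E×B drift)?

v_d ≈ 1600 m/s

The steady drift has the magnetic force balancing the electric force, so v_d = E/B.
v_d = 1200/0.73 = 1600 m/s.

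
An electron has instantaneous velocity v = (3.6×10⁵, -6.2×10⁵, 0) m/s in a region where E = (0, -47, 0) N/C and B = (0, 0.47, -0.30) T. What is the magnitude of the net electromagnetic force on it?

|F| ≈ 4.38×10⁻¹⁴ N

v×B = (1.86×10⁵, 1.08×10⁵, 1.69×10⁵) N/C.
E + v×B = (1.86×10⁵, 1.08×10⁵, 1.69×10⁵) N/C.
F = q(E + v×B) = (−1.602×10⁻¹⁹ C)·(1.86×10⁵, 1.08×10⁵, 1.69×10⁵) = (-2.98×10⁻¹⁴, -1.73×10⁻¹⁴, -2.71×10⁻¹⁴) N.
|F| = 4.38×10⁻¹⁴ N.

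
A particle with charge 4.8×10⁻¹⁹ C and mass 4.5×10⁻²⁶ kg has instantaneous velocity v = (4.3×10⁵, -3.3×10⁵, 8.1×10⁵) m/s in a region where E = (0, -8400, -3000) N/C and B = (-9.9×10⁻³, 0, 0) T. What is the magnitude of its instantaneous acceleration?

v×B = (0, -8020, -3270) N/C.
E + v×B = (0, -1.64×10⁴, -6270) N/C.
F = q(E + v×B) = (4.8×10⁻¹⁹ C)·(0, -1.64×10⁴, -6270) = (0, -7.88×10⁻¹⁵, -3.01×10⁻¹⁵) N.
|a| = |F|/m = 8.436×10⁻¹⁵/4.5×10⁻²⁶ ≈ 1.87×10¹¹ m/s².

|a| ≈ 1.87×10¹¹ m/s²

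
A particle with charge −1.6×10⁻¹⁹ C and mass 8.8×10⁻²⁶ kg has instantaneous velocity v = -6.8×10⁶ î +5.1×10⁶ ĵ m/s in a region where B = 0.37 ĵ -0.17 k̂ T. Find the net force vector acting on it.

F ≈ (1.39×10⁻¹³, 1.85×10⁻¹³, 4.03×10⁻¹³) N

v×B = (-8.67×10⁵, -1.16×10⁶, -2.52×10⁶) N/C.
F = q v×B = (−1.6×10⁻¹⁹ C)·(-8.67×10⁵, -1.16×10⁶, -2.52×10⁶) = (1.39×10⁻¹³, 1.85×10⁻¹³, 4.03×10⁻¹³) N.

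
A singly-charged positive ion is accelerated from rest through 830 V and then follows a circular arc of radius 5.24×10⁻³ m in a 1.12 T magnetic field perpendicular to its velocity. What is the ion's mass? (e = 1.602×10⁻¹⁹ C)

Combine |q|V = ½mv² and r = mv/(|q|B): eliminate v to get m = qB²r²/(2V).
m = (1.602×10⁻¹⁹)(1.12)²(5.24×10⁻³)²/(2·830) ≈ 3.32×10⁻²⁷ kg.

m ≈ 3.32×10⁻²⁷ kg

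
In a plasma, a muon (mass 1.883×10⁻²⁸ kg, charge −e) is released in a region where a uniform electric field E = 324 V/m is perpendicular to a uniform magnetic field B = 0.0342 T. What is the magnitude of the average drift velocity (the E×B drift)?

v_d ≈ 9470 m/s

In crossed fields the guiding centre drifts at v_d = |E×B|/B² = E/B, independent of charge and mass.
v_d = 324/0.0342 = 9470 m/s.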